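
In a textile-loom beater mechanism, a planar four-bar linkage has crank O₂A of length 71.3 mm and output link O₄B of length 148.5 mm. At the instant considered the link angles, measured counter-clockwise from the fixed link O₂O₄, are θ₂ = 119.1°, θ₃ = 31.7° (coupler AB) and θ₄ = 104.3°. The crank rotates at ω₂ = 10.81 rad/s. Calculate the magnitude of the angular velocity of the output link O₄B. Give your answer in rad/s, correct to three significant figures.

5.43

ω₂ = 10.81 rad/s
Differentiating the loop-closure r₂e^{iθ₂}+r₃e^{iθ₃}=r₁+r₄e^{iθ₄} gives r₂ω₂e^{iθ₂}+r₃ω₃e^{iθ₃}=r₄ω₄e^{iθ₄}.
Eliminating the other unknown: ω₄ = r₂ω₂ sin(θ₂−θ₃) / [r₄ sin(θ₄−θ₃)].
Numerator sine = +0.99897; denominator sine = +0.95424.
Result = 0.0713·10.81·(+0.99897) / (0.1485·(+0.95424)) = +5.4336 rad/s; magnitude 5.4336 rad/s.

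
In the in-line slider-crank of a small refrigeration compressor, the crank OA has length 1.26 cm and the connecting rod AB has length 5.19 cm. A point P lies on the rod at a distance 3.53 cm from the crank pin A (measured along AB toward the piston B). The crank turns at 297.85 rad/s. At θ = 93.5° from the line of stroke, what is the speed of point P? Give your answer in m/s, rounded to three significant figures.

ω = 297.9 rad/s.  Crank-pin speed |V_A| = rω = 3.7529 m/s, perpendicular to OA.
Rod angle: sinφ = −(r/L) sinθ ⇒ φ = -14.024°; ω_rod = −rω cosθ/√(L²−r²sin²θ) = +4.5501 rad/s.
V_P = V_A + ω_rod × AP, with AP = 0.0353 m along the rod.
Components: V_Px = −rω sinθ − a·ω_rod·sinφ = -3.707 m/s;  V_Py = rω cosθ + a·ω_rod·cosφ = -0.07328 m/s.
|V_P| = √(V_Px² + V_Py²) = 3.7077 m/s.

3.71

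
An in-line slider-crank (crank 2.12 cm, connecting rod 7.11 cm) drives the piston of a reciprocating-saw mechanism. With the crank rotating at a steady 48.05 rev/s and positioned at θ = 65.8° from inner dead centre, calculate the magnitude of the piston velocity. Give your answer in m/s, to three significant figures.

ω = 2π·48 = 301.9 rad/s
For an in-line slider-crank, x = r cosθ + √(L² − r² sin²θ), so v = −rω sinθ·[1 + r cosθ/√(L² − r² sin²θ)].
With r = 0.0212 m, L = 0.0711 m, θ = 65.8°: √(L² − r² sin²θ) = 0.06842 m.
v = −0.0212·301.9·0.91212·[1 + 0.0212·0.40992/0.06842] = -6.5795 m/s.
|v| = 6.5795 m/s.

6.58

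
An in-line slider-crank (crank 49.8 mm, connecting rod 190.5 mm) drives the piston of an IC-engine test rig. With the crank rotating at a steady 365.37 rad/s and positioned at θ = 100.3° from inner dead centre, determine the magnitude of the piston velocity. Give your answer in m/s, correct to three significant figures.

17.0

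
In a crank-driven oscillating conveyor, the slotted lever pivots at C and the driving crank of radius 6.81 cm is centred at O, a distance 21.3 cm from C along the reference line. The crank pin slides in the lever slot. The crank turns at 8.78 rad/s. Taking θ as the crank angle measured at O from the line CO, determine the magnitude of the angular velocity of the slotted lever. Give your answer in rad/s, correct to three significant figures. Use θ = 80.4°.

ω = 8.78 rad/s
Crank pin A relative to C: A = (d + r cosθ, r sinθ); lever angle φ = atan2(r sinθ, d + r cosθ).
Differentiating tanφ: φ̇ = rω(d cosθ + r)/(d² + r² + 2dr cosθ).
d² + r² + 2dr cosθ = |CA|² = 0.0548447 m²;  d cosθ + r = +0.10362 m.
|ω_lever| = |0.0681·8.78·+0.10362| / 0.0548447 = 1.1297 rad/s.

1.13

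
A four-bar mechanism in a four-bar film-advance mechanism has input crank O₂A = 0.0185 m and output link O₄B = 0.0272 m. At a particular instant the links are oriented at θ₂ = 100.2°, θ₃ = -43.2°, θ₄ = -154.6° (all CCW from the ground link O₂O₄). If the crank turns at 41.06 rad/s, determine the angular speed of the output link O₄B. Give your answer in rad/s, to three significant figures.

17.9

ω₂ = 41.06 rad/s
Differentiating the loop-closure r₂e^{iθ₂}+r₃e^{iθ₃}=r₁+r₄e^{iθ₄} gives r₂ω₂e^{iθ₂}+r₃ω₃e^{iθ₃}=r₄ω₄e^{iθ₄}.
Eliminating the other unknown: ω₄ = r₂ω₂ sin(θ₂−θ₃) / [r₄ sin(θ₄−θ₃)].
Numerator sine = +0.59622; denominator sine = -0.93106.
Result = 0.0185·41.06·(+0.59622) / (0.0272·(-0.93106)) = -17.884 rad/s; magnitude 17.884 rad/s.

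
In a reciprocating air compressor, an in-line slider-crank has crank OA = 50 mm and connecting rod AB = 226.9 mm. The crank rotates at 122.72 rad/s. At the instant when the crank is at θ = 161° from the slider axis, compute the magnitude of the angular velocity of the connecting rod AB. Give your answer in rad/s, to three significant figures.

25.6

ω = 122.7 rad/s
The rod makes angle φ with the slider axis where L sinφ = r sinθ; differentiating, L cosφ·φ̇ = r ω cosθ.
L cosφ = √(L² − r² sin²θ) = 0.22632 m.
|ω_rod| = r ω |cosθ| / √(L² − r² sin²θ) = 0.05·122.7·0.94552/0.22632 = 25.635 rad/s.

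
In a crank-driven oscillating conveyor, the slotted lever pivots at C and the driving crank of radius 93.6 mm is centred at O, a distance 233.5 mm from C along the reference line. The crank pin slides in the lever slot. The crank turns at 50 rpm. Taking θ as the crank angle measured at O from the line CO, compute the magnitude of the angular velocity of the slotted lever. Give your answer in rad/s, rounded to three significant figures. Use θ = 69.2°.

1.10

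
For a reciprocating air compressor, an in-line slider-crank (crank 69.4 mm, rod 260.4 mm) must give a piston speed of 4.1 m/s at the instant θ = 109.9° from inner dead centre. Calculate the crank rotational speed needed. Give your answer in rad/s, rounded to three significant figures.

69.3

For an in-line slider-crank, |v_piston| = rω|sinθ|·[1 + r cosθ/√(L² − r² sin²θ)].
With r = 0.0694 m, L = 0.2604 m, θ = 109.9°: the bracketed kinematic factor |dx/dθ| = 0.059141 m.
ω = v/|dx/dθ| = 4.1/0.059141 = 69.326 rad/s.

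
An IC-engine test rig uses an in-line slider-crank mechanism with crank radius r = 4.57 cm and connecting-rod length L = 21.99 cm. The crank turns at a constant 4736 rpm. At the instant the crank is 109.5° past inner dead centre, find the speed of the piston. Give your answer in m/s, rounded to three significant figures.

19.9

ω = 2π·4736/60 = 496 rad/s
For an in-line slider-crank, x = r cosθ + √(L² − r² sin²θ), so v = −rω sinθ·[1 + r cosθ/√(L² − r² sin²θ)].
With r = 0.0457 m, L = 0.2199 m, θ = 109.5°: √(L² − r² sin²θ) = 0.21564 m.
v = −0.0457·496·0.94264·[1 + 0.0457·-0.33381/0.21564] = -19.854 m/s.
|v| = 19.854 m/s.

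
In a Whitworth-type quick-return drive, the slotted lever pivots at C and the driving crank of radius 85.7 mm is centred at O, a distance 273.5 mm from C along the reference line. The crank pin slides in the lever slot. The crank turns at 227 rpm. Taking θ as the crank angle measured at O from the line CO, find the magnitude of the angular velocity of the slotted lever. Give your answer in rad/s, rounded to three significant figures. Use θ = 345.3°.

5.60

ω = 23.77 rad/s (from 227 rpm).
Crank pin A relative to C: A = (d + r cosθ, r sinθ); lever angle φ = atan2(r sinθ, d + r cosθ).
Differentiating tanφ: φ̇ = rω(d cosθ + r)/(d² + r² + 2dr cosθ).
d² + r² + 2dr cosθ = |CA|² = 0.12749 m²;  d cosθ + r = +0.35025 m.
|ω_lever| = |0.0857·23.77·+0.35025| / 0.12749 = 5.5967 rad/s.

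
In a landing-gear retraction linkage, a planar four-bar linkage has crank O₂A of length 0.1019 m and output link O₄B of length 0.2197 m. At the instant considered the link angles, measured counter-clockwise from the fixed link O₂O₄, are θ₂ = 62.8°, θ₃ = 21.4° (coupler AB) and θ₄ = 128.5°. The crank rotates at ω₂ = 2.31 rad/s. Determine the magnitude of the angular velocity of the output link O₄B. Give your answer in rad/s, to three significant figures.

0.741

ω₂ = 2.31 rad/s
Differentiating the loop-closure r₂e^{iθ₂}+r₃e^{iθ₃}=r₁+r₄e^{iθ₄} gives r₂ω₂e^{iθ₂}+r₃ω₃e^{iθ₃}=r₄ω₄e^{iθ₄}.
Eliminating the other unknown: ω₄ = r₂ω₂ sin(θ₂−θ₃) / [r₄ sin(θ₄−θ₃)].
Numerator sine = +0.66131; denominator sine = +0.95579.
Result = 0.1019·2.31·(+0.66131) / (0.2197·(+0.95579)) = +0.74131 rad/s; magnitude 0.74131 rad/s.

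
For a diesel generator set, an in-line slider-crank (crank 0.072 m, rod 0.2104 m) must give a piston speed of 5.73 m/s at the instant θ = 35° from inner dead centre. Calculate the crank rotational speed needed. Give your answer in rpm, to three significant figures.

For an in-line slider-crank, |v_piston| = rω|sinθ|·[1 + r cosθ/√(L² − r² sin²θ)].
With r = 0.072 m, L = 0.2104 m, θ = 35°: the bracketed kinematic factor |dx/dθ| = 0.053104 m.
ω = v/|dx/dθ| = 5.73/0.053104 = 107.9 rad/s.
N = 60ω/(2π) = 1030.4 rpm.

1030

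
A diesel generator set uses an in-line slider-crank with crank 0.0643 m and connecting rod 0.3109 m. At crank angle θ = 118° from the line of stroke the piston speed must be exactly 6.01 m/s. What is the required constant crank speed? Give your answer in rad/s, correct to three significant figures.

117

For an in-line slider-crank, |v_piston| = rω|sinθ|·[1 + r cosθ/√(L² − r² sin²θ)].
With r = 0.0643 m, L = 0.3109 m, θ = 118°: the bracketed kinematic factor |dx/dθ| = 0.051167 m.
ω = v/|dx/dθ| = 6.01/0.051167 = 117.46 rad/s.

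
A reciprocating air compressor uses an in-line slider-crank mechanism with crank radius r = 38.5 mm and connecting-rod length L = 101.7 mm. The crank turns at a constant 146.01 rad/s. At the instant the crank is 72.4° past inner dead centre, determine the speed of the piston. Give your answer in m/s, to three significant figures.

ω = 146 rad/s
For an in-line slider-crank, x = r cosθ + √(L² − r² sin²θ), so v = −rω sinθ·[1 + r cosθ/√(L² − r² sin²θ)].
With r = 0.0385 m, L = 0.1017 m, θ = 72.4°: √(L² − r² sin²θ) = 0.094848 m.
v = −0.0385·146·0.95319·[1 + 0.0385·0.30237/0.094848] = -6.0159 m/s.
|v| = 6.0159 m/s.

6.02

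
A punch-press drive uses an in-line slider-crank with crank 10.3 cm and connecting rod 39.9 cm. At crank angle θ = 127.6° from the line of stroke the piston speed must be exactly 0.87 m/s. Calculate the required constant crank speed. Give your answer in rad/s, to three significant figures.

For an in-line slider-crank, |v_piston| = rω|sinθ|·[1 + r cosθ/√(L² − r² sin²θ)].
With r = 0.103 m, L = 0.399 m, θ = 127.6°: the bracketed kinematic factor |dx/dθ| = 0.068475 m.
ω = v/|dx/dθ| = 0.87/0.068475 = 12.705 rad/s.

12.7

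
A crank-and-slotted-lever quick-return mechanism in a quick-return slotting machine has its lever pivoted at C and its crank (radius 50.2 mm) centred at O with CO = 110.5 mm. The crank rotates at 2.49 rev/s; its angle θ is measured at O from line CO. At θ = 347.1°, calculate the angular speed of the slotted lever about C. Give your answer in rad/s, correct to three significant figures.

4.86

ω = 15.65 rad/s (from 2.49 rev/s).
Crank pin A relative to C: A = (d + r cosθ, r sinθ); lever angle φ = atan2(r sinθ, d + r cosθ).
Differentiating tanφ: φ̇ = rω(d cosθ + r)/(d² + r² + 2dr cosθ).
d² + r² + 2dr cosθ = |CA|² = 0.0255445 m²;  d cosθ + r = +0.15791 m.
|ω_lever| = |0.0502·15.65·+0.15791| / 0.0255445 = 4.8551 rad/s.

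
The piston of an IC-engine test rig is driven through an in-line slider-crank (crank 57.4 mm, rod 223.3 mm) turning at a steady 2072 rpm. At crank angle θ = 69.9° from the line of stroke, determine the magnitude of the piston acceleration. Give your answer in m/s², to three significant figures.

387

ω = 2π·2072/60 = 217 rad/s
x(θ) = r cosθ + √(L² − r² sin²θ); with ω constant, a = ω²·d²x/dθ².
d²x/dθ² = −r cosθ − r²(cos2θ)/√u − r⁴ sin²2θ/(4u^{3/2}),  u = L² − r² sin²θ = 0.0469572 m².
Substituting r = 0.0574 m, L = 0.2233 m, θ = 69.9°: d²x/dθ² = -0.008224 m.
a = ω²·d²x/dθ² = (217)²·(-0.008224) = -387.19 m/s²;  |a| = 387.19 m/s².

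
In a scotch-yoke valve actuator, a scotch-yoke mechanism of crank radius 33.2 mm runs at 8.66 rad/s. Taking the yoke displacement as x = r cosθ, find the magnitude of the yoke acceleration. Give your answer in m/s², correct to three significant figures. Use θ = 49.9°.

ω = 8.66 rad/s
x = r cosθ ⇒ ẍ = −rω² cosθ (ω constant).
|a| = rω²|cosθ| = 0.0332·(8.66)²·|cos 49.9°| = 1.6038 m/s².

1.60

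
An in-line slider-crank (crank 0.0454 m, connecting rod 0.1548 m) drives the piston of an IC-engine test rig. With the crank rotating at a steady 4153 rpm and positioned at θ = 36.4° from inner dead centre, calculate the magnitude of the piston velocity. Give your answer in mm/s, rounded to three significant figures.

14500

ω = 2π·4153/60 = 434.9 rad/s
For an in-line slider-crank, x = r cosθ + √(L² − r² sin²θ), so v = −rω sinθ·[1 + r cosθ/√(L² − r² sin²θ)].
With r = 0.0454 m, L = 0.1548 m, θ = 36.4°: √(L² − r² sin²θ) = 0.15244 m.
v = −0.0454·434.9·0.59342·[1 + 0.0454·0.80489/0.15244] = -14.525 m/s.
|v| = 14.525 m/s = 14525 mm/s.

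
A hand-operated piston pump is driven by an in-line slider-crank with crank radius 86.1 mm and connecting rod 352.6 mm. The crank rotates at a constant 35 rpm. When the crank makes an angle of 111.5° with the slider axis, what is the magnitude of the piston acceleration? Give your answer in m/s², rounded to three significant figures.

0.634

ω = 2π·35/60 = 3.665 rad/s
x(θ) = r cosθ + √(L² − r² sin²θ); with ω constant, a = ω²·d²x/dθ².
d²x/dθ² = −r cosθ − r²(cos2θ)/√u − r⁴ sin²2θ/(4u^{3/2}),  u = L² − r² sin²θ = 0.117909 m².
Substituting r = 0.0861 m, L = 0.3526 m, θ = 111.5°: d²x/dθ² = +0.047187 m.
a = ω²·d²x/dθ² = (3.665)²·(+0.047187) = +0.63389 m/s²;  |a| = 0.63389 m/s².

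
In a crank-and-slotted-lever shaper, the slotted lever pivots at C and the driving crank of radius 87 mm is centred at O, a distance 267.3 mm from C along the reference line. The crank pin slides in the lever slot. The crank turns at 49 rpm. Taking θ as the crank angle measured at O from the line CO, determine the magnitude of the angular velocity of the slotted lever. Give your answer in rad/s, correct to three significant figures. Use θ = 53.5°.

ω = 5.131 rad/s (from 49 rpm).
Crank pin A relative to C: A = (d + r cosθ, r sinθ); lever angle φ = atan2(r sinθ, d + r cosθ).
Differentiating tanφ: φ̇ = rω(d cosθ + r)/(d² + r² + 2dr cosθ).
d² + r² + 2dr cosθ = |CA|² = 0.106684 m²;  d cosθ + r = +0.246 m.
|ω_lever| = |0.087·5.131·+0.246| / 0.106684 = 1.0294 rad/s.

1.03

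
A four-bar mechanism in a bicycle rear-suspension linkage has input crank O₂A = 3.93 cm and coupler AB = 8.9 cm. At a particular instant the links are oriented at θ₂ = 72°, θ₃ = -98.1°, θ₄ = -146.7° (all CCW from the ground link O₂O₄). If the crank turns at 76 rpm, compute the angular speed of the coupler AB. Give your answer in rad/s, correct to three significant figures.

ω₂ = 7.959 rad/s (from 76 rpm).
Differentiating the loop-closure r₂e^{iθ₂}+r₃e^{iθ₃}=r₁+r₄e^{iθ₄} gives r₂ω₂e^{iθ₂}+r₃ω₃e^{iθ₃}=r₄ω₄e^{iθ₄}.
Eliminating the other unknown: ω₃ = r₂ω₂ sin(θ₄−θ₂) / [r₃ sin(θ₃−θ₄)].
Numerator sine = +0.62524; denominator sine = +0.75011.
Result = 0.0393·7.959·(+0.62524) / (0.089·(+0.75011)) = +2.9293 rad/s; magnitude 2.9293 rad/s.

2.93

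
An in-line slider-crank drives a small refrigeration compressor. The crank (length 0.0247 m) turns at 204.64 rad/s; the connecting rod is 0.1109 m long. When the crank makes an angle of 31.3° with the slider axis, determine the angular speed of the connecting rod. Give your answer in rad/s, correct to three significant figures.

ω = 204.6 rad/s
The rod makes angle φ with the slider axis where L sinφ = r sinθ; differentiating, L cosφ·φ̇ = r ω cosθ.
L cosφ = √(L² − r² sin²θ) = 0.11016 m.
|ω_rod| = r ω |cosθ| / √(L² − r² sin²θ) = 0.0247·204.6·0.85446/0.11016 = 39.208 rad/s.

39.2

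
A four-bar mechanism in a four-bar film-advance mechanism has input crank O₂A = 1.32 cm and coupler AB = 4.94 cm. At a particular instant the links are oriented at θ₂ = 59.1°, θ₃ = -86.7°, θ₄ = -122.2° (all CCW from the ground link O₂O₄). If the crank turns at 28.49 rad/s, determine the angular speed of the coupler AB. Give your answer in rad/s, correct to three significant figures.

ω₂ = 28.49 rad/s
Differentiating the loop-closure r₂e^{iθ₂}+r₃e^{iθ₃}=r₁+r₄e^{iθ₄} gives r₂ω₂e^{iθ₂}+r₃ω₃e^{iθ₃}=r₄ω₄e^{iθ₄}.
Eliminating the other unknown: ω₃ = r₂ω₂ sin(θ₄−θ₂) / [r₃ sin(θ₃−θ₄)].
Numerator sine = +0.02269; denominator sine = +0.58070.
Result = 0.0132·28.49·(+0.02269) / (0.0494·(+0.58070)) = +0.29742 rad/s; magnitude 0.29742 rad/s.

0.297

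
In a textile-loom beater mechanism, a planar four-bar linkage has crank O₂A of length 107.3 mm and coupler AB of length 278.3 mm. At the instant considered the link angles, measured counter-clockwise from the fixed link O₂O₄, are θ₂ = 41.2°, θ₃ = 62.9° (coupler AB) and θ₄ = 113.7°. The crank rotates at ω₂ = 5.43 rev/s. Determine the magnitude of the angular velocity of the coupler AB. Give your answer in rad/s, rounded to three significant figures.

16.2

ω₂ = 34.12 rad/s (from 5.43 rev/s).
Differentiating the loop-closure r₂e^{iθ₂}+r₃e^{iθ₃}=r₁+r₄e^{iθ₄} gives r₂ω₂e^{iθ₂}+r₃ω₃e^{iθ₃}=r₄ω₄e^{iθ₄}.
Eliminating the other unknown: ω₃ = r₂ω₂ sin(θ₄−θ₂) / [r₃ sin(θ₃−θ₄)].
Numerator sine = +0.95372; denominator sine = -0.77494.
Result = 0.1073·34.12·(+0.95372) / (0.2783·(-0.77494)) = -16.189 rad/s; magnitude 16.189 rad/s.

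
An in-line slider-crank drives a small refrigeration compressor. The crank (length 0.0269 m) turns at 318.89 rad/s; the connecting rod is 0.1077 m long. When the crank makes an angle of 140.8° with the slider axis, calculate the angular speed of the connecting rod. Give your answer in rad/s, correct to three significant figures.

62.5

ω = 318.9 rad/s
The rod makes angle φ with the slider axis where L sinφ = r sinθ; differentiating, L cosφ·φ̇ = r ω cosθ.
L cosφ = √(L² − r² sin²θ) = 0.10635 m.
|ω_rod| = r ω |cosθ| / √(L² − r² sin²θ) = 0.0269·318.9·0.77494/0.10635 = 62.507 rad/s.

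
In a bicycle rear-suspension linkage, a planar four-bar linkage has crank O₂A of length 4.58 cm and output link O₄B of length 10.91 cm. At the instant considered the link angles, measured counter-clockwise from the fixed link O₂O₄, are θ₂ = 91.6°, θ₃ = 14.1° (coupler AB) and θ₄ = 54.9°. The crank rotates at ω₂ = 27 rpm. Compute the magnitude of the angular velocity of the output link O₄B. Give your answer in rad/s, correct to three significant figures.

ω₂ = 2.827 rad/s (from 27 rpm).
Differentiating the loop-closure r₂e^{iθ₂}+r₃e^{iθ₃}=r₁+r₄e^{iθ₄} gives r₂ω₂e^{iθ₂}+r₃ω₃e^{iθ₃}=r₄ω₄e^{iθ₄}.
Eliminating the other unknown: ω₄ = r₂ω₂ sin(θ₂−θ₃) / [r₄ sin(θ₄−θ₃)].
Numerator sine = +0.97630; denominator sine = +0.65342.
Result = 0.0458·2.827·(+0.97630) / (0.1091·(+0.65342)) = +1.7735 rad/s; magnitude 1.7735 rad/s.

1.77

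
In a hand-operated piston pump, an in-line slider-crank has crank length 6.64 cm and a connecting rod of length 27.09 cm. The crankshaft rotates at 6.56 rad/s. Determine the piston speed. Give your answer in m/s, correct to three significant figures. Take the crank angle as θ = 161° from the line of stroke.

ω = 6.56 rad/s
For an in-line slider-crank, x = r cosθ + √(L² − r² sin²θ), so v = −rω sinθ·[1 + r cosθ/√(L² − r² sin²θ)].
With r = 0.0664 m, L = 0.2709 m, θ = 161°: √(L² − r² sin²θ) = 0.27004 m.
v = −0.0664·6.56·0.32557·[1 + 0.0664·-0.94552/0.27004] = -0.10884 m/s.
|v| = 0.10884 m/s.

0.109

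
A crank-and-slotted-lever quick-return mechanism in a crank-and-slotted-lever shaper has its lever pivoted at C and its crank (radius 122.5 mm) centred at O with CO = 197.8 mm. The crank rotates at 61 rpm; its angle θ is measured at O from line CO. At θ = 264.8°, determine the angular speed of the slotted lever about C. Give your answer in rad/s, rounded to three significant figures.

1.65

ω = 6.388 rad/s (from 61 rpm).
Crank pin A relative to C: A = (d + r cosθ, r sinθ); lever angle φ = atan2(r sinθ, d + r cosθ).
Differentiating tanφ: φ̇ = rω(d cosθ + r)/(d² + r² + 2dr cosθ).
d² + r² + 2dr cosθ = |CA|² = 0.0497389 m²;  d cosθ + r = +0.10457 m.
|ω_lever| = |0.1225·6.388·+0.10457| / 0.0497389 = 1.6452 rad/s.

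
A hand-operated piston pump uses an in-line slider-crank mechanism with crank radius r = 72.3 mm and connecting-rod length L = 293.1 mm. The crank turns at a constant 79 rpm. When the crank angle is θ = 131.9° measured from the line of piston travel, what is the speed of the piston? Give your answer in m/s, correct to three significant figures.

0.371

ω = 2π·79/60 = 8.273 rad/s
For an in-line slider-crank, x = r cosθ + √(L² − r² sin²θ), so v = −rω sinθ·[1 + r cosθ/√(L² − r² sin²θ)].
With r = 0.0723 m, L = 0.2931 m, θ = 131.9°: √(L² − r² sin²θ) = 0.28812 m.
v = −0.0723·8.273·0.74431·[1 + 0.0723·-0.66783/0.28812] = -0.37059 m/s.
|v| = 0.37059 m/s.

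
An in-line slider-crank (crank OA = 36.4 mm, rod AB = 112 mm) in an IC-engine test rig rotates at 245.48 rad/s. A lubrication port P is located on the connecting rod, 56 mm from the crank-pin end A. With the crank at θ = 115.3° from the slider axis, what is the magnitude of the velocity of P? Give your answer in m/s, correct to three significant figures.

7.73

ω = 245.5 rad/s.  Crank-pin speed |V_A| = rω = 8.9355 m/s, perpendicular to OA.
Rod angle: sinφ = −(r/L) sinθ ⇒ φ = -17.087°; ω_rod = −rω cosθ/√(L²−r²sin²θ) = +35.67 rad/s.
V_P = V_A + ω_rod × AP, with AP = 0.056 m along the rod.
Components: V_Px = −rω sinθ − a·ω_rod·sinφ = -7.4915 m/s;  V_Py = rω cosθ + a·ω_rod·cosφ = -1.9093 m/s.
|V_P| = √(V_Px² + V_Py²) = 7.731 m/s.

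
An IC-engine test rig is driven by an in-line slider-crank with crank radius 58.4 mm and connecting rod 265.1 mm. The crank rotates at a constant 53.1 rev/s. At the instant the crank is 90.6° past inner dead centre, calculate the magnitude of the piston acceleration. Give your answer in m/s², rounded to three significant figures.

1540

ω = 2π·53.1 = 333.6 rad/s
x(θ) = r cosθ + √(L² − r² sin²θ); with ω constant, a = ω²·d²x/dθ².
d²x/dθ² = −r cosθ − r²(cos2θ)/√u − r⁴ sin²2θ/(4u^{3/2}),  u = L² − r² sin²θ = 0.0668678 m².
Substituting r = 0.0584 m, L = 0.2651 m, θ = 90.6°: d²x/dθ² = +0.013798 m.
a = ω²·d²x/dθ² = (333.6)²·(+0.013798) = +1535.9 m/s²;  |a| = 1535.9 m/s².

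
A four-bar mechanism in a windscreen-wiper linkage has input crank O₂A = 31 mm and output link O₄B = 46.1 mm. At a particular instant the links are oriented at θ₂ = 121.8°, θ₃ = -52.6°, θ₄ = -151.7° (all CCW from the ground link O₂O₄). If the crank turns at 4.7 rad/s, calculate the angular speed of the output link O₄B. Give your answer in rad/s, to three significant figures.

0.312

ω₂ = 4.7 rad/s
Differentiating the loop-closure r₂e^{iθ₂}+r₃e^{iθ₃}=r₁+r₄e^{iθ₄} gives r₂ω₂e^{iθ₂}+r₃ω₃e^{iθ₃}=r₄ω₄e^{iθ₄}.
Eliminating the other unknown: ω₄ = r₂ω₂ sin(θ₂−θ₃) / [r₄ sin(θ₄−θ₃)].
Numerator sine = +0.09758; denominator sine = -0.98741.
Result = 0.031·4.7·(+0.09758) / (0.0461·(-0.98741)) = -0.31234 rad/s; magnitude 0.31234 rad/s.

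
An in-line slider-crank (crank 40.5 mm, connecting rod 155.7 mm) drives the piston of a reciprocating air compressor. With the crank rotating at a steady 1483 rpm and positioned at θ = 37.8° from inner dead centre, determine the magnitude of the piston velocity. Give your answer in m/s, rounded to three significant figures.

4.66

ω = 2π·1483/60 = 155.3 rad/s
For an in-line slider-crank, x = r cosθ + √(L² − r² sin²θ), so v = −rω sinθ·[1 + r cosθ/√(L² − r² sin²θ)].
With r = 0.0405 m, L = 0.1557 m, θ = 37.8°: √(L² − r² sin²θ) = 0.15371 m.
v = −0.0405·155.3·0.61291·[1 + 0.0405·0.79016/0.15371] = -4.6575 m/s.
|v| = 4.6575 m/s.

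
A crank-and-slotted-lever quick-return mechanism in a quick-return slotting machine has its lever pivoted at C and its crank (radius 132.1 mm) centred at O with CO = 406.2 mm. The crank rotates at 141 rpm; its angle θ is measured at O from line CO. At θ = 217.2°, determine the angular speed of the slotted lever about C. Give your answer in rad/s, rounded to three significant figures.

3.85

ω = 14.77 rad/s (from 141 rpm).
Crank pin A relative to C: A = (d + r cosθ, r sinθ); lever angle φ = atan2(r sinθ, d + r cosθ).
Differentiating tanφ: φ̇ = rω(d cosθ + r)/(d² + r² + 2dr cosθ).
d² + r² + 2dr cosθ = |CA|² = 0.0969668 m²;  d cosθ + r = -0.19145 m.
|ω_lever| = |0.1321·14.77·-0.19145| / 0.0969668 = 3.8511 rad/s.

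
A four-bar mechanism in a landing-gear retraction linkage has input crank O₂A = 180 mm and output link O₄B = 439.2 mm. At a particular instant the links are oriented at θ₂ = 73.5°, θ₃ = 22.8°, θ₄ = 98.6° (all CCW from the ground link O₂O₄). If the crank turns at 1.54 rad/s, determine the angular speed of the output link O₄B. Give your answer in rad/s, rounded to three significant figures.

ω₂ = 1.54 rad/s
Differentiating the loop-closure r₂e^{iθ₂}+r₃e^{iθ₃}=r₁+r₄e^{iθ₄} gives r₂ω₂e^{iθ₂}+r₃ω₃e^{iθ₃}=r₄ω₄e^{iθ₄}.
Eliminating the other unknown: ω₄ = r₂ω₂ sin(θ₂−θ₃) / [r₄ sin(θ₄−θ₃)].
Numerator sine = +0.77384; denominator sine = +0.96945.
Result = 0.18·1.54·(+0.77384) / (0.4392·(+0.96945)) = +0.5038 rad/s; magnitude 0.5038 rad/s.

0.504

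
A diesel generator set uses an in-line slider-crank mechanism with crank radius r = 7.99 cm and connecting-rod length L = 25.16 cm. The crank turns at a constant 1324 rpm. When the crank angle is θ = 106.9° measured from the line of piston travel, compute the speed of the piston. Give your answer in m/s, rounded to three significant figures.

9.57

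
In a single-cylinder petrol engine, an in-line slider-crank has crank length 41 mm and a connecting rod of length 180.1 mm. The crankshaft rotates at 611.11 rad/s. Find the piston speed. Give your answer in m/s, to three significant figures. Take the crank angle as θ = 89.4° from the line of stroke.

25.1

ω = 611.1 rad/s
For an in-line slider-crank, x = r cosθ + √(L² − r² sin²θ), so v = −rω sinθ·[1 + r cosθ/√(L² − r² sin²θ)].
With r = 0.041 m, L = 0.1801 m, θ = 89.4°: √(L² − r² sin²θ) = 0.17537 m.
v = −0.041·611.1·0.99995·[1 + 0.041·0.01047/0.17537] = -25.115 m/s.
|v| = 25.115 m/s.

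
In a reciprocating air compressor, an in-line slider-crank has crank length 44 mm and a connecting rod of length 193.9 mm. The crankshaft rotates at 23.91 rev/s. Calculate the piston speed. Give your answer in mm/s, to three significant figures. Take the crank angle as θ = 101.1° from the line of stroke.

6200

ω = 2π·23.9 = 150.2 rad/s
For an in-line slider-crank, x = r cosθ + √(L² − r² sin²θ), so v = −rω sinθ·[1 + r cosθ/√(L² − r² sin²θ)].
With r = 0.044 m, L = 0.1939 m, θ = 101.1°: √(L² − r² sin²θ) = 0.18903 m.
v = −0.044·150.2·0.98129·[1 + 0.044·-0.19252/0.18903] = -6.1958 m/s.
|v| = 6.1958 m/s = 6195.8 mm/s.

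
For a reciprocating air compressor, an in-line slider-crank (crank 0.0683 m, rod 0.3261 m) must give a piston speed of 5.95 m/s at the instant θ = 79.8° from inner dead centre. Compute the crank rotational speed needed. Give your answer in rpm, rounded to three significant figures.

814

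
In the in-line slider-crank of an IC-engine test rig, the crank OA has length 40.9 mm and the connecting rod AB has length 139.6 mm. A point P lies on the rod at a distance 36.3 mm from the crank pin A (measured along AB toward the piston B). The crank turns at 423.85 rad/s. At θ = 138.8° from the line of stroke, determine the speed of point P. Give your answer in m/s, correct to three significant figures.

ω = 423.9 rad/s.  Crank-pin speed |V_A| = rω = 17.335 m/s, perpendicular to OA.
Rod angle: sinφ = −(r/L) sinθ ⇒ φ = -11.127°; ω_rod = −rω cosθ/√(L²−r²sin²θ) = +95.225 rad/s.
V_P = V_A + ω_rod × AP, with AP = 0.0363 m along the rod.
Components: V_Px = −rω sinθ − a·ω_rod·sinφ = -10.752 m/s;  V_Py = rω cosθ + a·ω_rod·cosφ = -9.6518 m/s.
|V_P| = √(V_Px² + V_Py²) = 14.448 m/s.

14.4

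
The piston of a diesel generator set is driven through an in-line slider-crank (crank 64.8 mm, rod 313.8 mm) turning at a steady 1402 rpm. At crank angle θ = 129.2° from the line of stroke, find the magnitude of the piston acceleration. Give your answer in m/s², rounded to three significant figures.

ω = 2π·1402/60 = 146.8 rad/s
x(θ) = r cosθ + √(L² − r² sin²θ); with ω constant, a = ω²·d²x/dθ².
d²x/dθ² = −r cosθ − r²(cos2θ)/√u − r⁴ sin²2θ/(4u^{3/2}),  u = L² − r² sin²θ = 0.0959488 m².
Substituting r = 0.0648 m, L = 0.3138 m, θ = 129.2°: d²x/dθ² = +0.043539 m.
a = ω²·d²x/dθ² = (146.8)²·(+0.043539) = +938.49 m/s²;  |a| = 938.49 m/s².

938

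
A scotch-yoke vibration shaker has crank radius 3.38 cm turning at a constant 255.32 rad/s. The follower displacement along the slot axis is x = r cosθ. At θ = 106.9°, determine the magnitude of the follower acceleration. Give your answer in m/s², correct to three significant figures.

ω = 255.3 rad/s
x = r cosθ ⇒ ẍ = −rω² cosθ (ω constant).
|a| = rω²|cosθ| = 0.0338·(255.3)²·|cos 106.9°| = 640.52 m/s².

641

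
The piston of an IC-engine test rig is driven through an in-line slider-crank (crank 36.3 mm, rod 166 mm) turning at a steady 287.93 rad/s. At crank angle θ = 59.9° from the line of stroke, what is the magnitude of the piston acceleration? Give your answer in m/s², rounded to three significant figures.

1180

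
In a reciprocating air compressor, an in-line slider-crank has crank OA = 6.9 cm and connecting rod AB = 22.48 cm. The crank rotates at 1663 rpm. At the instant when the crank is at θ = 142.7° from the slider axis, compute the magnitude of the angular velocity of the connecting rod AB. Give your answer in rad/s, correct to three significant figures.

ω = 174.1 rad/s (converted from 1663 rpm).
The rod makes angle φ with the slider axis where L sinφ = r sinθ; differentiating, L cosφ·φ̇ = r ω cosθ.
L cosφ = √(L² − r² sin²θ) = 0.22088 m.
|ω_rod| = r ω |cosθ| / √(L² − r² sin²θ) = 0.069·174.1·0.79547/0.22088 = 43.276 rad/s.

43.3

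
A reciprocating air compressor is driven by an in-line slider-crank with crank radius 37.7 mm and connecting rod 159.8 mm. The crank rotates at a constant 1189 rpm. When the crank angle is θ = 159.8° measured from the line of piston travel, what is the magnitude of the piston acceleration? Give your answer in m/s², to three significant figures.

442

ω = 2π·1189/60 = 124.5 rad/s
x(θ) = r cosθ + √(L² − r² sin²θ); with ω constant, a = ω²·d²x/dθ².
d²x/dθ² = −r cosθ − r²(cos2θ)/√u − r⁴ sin²2θ/(4u^{3/2}),  u = L² − r² sin²θ = 0.0253666 m².
Substituting r = 0.0377 m, L = 0.1598 m, θ = 159.8°: d²x/dθ² = +0.028533 m.
a = ω²·d²x/dθ² = (124.5)²·(+0.028533) = +442.35 m/s²;  |a| = 442.35 m/s².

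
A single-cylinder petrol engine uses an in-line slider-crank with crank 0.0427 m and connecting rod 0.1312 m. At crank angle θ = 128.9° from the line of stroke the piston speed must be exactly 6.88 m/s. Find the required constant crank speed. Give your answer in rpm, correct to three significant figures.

For an in-line slider-crank, |v_piston| = rω|sinθ|·[1 + r cosθ/√(L² − r² sin²θ)].
With r = 0.0427 m, L = 0.1312 m, θ = 128.9°: the bracketed kinematic factor |dx/dθ| = 0.02621 m.
ω = v/|dx/dθ| = 6.88/0.02621 = 262.49 rad/s.
N = 60ω/(2π) = 2506.6 rpm.

2510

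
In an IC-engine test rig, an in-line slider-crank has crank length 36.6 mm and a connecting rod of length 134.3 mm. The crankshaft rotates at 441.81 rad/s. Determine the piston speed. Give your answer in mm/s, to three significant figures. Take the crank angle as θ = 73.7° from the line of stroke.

ω = 441.8 rad/s
For an in-line slider-crank, x = r cosθ + √(L² − r² sin²θ), so v = −rω sinθ·[1 + r cosθ/√(L² − r² sin²θ)].
With r = 0.0366 m, L = 0.1343 m, θ = 73.7°: √(L² − r² sin²θ) = 0.12962 m.
v = −0.0366·441.8·0.95981·[1 + 0.0366·0.28067/0.12962] = -16.75 m/s.
|v| = 16.75 m/s = 16750 mm/s.

16800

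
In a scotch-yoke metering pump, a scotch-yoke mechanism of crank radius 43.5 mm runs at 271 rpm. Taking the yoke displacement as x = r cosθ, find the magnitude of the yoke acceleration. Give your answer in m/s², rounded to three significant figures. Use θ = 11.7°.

34.3

ω = 28.38 rad/s (from 271 rpm).
x = r cosθ ⇒ ẍ = −rω² cosθ (ω constant).
|a| = rω²|cosθ| = 0.0435·(28.38)²·|cos 11.7°| = 34.306 m/s².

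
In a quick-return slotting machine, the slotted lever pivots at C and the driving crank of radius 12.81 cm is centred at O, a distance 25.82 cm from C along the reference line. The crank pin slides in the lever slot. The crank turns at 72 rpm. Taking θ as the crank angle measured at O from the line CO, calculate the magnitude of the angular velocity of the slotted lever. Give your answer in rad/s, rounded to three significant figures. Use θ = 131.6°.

ω = 7.54 rad/s (from 72 rpm).
Crank pin A relative to C: A = (d + r cosθ, r sinθ); lever angle φ = atan2(r sinθ, d + r cosθ).
Differentiating tanφ: φ̇ = rω(d cosθ + r)/(d² + r² + 2dr cosθ).
d² + r² + 2dr cosθ = |CA|² = 0.0391576 m²;  d cosθ + r = -0.043326 m.
|ω_lever| = |0.1281·7.54·-0.043326| / 0.0391576 = 1.0687 rad/s.

1.07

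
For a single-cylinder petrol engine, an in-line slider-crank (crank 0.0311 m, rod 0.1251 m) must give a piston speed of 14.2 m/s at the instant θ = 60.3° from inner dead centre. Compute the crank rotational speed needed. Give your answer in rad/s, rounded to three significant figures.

467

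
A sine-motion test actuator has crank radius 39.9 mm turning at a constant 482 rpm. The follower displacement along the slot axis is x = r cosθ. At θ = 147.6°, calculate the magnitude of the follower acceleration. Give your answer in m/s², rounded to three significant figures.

85.8

ω = 50.47 rad/s (from 482 rpm).
x = r cosθ ⇒ ẍ = −rω² cosθ (ω constant).
|a| = rω²|cosθ| = 0.0399·(50.47)²·|cos 147.6°| = 85.829 m/s².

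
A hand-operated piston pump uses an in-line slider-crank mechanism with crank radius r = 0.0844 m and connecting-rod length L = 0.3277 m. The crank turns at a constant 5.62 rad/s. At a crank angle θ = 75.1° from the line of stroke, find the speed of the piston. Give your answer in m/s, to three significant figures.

0.490

ω = 5.62 rad/s
For an in-line slider-crank, x = r cosθ + √(L² − r² sin²θ), so v = −rω sinθ·[1 + r cosθ/√(L² − r² sin²θ)].
With r = 0.0844 m, L = 0.3277 m, θ = 75.1°: √(L² − r² sin²θ) = 0.31739 m.
v = −0.0844·5.62·0.96638·[1 + 0.0844·0.25713/0.31739] = -0.48972 m/s.
|v| = 0.48972 m/s.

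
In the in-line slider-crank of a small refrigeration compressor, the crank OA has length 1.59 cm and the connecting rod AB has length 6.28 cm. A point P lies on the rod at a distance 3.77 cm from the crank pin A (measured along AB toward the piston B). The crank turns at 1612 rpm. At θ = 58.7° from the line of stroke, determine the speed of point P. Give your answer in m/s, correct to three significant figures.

ω = 168.8 rad/s.  Crank-pin speed |V_A| = rω = 2.6841 m/s, perpendicular to OA.
Rod angle: sinφ = −(r/L) sinθ ⇒ φ = -12.494°; ω_rod = −rω cosθ/√(L²−r²sin²θ) = -22.743 rad/s.
V_P = V_A + ω_rod × AP, with AP = 0.0377 m along the rod.
Components: V_Px = −rω sinθ − a·ω_rod·sinφ = -2.4789 m/s;  V_Py = rω cosθ + a·ω_rod·cosφ = +0.55732 m/s.
|V_P| = √(V_Px² + V_Py²) = 2.5408 m/s.

2.54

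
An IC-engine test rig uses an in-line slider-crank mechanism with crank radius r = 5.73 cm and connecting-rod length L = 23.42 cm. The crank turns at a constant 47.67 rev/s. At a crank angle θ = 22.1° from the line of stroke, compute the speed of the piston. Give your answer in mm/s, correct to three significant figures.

7930

ω = 2π·47.7 = 299.5 rad/s
For an in-line slider-crank, x = r cosθ + √(L² − r² sin²θ), so v = −rω sinθ·[1 + r cosθ/√(L² − r² sin²θ)].
With r = 0.0573 m, L = 0.2342 m, θ = 22.1°: √(L² − r² sin²θ) = 0.23321 m.
v = −0.0573·299.5·0.37622·[1 + 0.0573·0.92653/0.23321] = -7.9269 m/s.
|v| = 7.9269 m/s = 7926.9 mm/s.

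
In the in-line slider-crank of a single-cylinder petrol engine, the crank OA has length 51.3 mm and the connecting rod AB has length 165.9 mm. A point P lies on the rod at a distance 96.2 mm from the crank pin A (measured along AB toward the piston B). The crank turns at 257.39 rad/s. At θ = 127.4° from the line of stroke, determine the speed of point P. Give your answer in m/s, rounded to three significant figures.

9.90

ω = 257.4 rad/s.  Crank-pin speed |V_A| = rω = 13.204 m/s, perpendicular to OA.
Rod angle: sinφ = −(r/L) sinθ ⇒ φ = -14.220°; ω_rod = −rω cosθ/√(L²−r²sin²θ) = +49.87 rad/s.
V_P = V_A + ω_rod × AP, with AP = 0.0962 m along the rod.
Components: V_Px = −rω sinθ − a·ω_rod·sinφ = -9.311 m/s;  V_Py = rω cosθ + a·ω_rod·cosφ = -3.3694 m/s.
|V_P| = √(V_Px² + V_Py²) = 9.9019 m/s.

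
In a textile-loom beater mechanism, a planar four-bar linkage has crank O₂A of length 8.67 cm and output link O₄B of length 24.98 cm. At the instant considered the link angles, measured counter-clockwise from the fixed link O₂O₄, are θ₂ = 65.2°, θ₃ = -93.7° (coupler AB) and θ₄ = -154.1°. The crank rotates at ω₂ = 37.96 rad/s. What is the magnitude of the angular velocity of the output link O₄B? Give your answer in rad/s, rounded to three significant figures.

5.45

ω₂ = 37.96 rad/s
Differentiating the loop-closure r₂e^{iθ₂}+r₃e^{iθ₃}=r₁+r₄e^{iθ₄} gives r₂ω₂e^{iθ₂}+r₃ω₃e^{iθ₃}=r₄ω₄e^{iθ₄}.
Eliminating the other unknown: ω₄ = r₂ω₂ sin(θ₂−θ₃) / [r₄ sin(θ₄−θ₃)].
Numerator sine = +0.36000; denominator sine = -0.86949.
Result = 0.0867·37.96·(+0.36000) / (0.2498·(-0.86949)) = -5.4549 rad/s; magnitude 5.4549 rad/s.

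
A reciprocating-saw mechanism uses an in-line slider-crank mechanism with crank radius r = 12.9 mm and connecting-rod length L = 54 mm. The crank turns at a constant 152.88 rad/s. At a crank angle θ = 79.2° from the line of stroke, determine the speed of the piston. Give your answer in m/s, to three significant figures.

ω = 152.9 rad/s
For an in-line slider-crank, x = r cosθ + √(L² − r² sin²θ), so v = −rω sinθ·[1 + r cosθ/√(L² − r² sin²θ)].
With r = 0.0129 m, L = 0.054 m, θ = 79.2°: √(L² − r² sin²θ) = 0.052492 m.
v = −0.0129·152.9·0.98229·[1 + 0.0129·0.18738/0.052492] = -2.0264 m/s.
|v| = 2.0264 m/s.

2.03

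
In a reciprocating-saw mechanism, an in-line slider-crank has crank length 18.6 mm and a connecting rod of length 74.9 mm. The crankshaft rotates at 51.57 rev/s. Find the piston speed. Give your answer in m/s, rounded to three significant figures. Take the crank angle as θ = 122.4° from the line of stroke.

4.40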